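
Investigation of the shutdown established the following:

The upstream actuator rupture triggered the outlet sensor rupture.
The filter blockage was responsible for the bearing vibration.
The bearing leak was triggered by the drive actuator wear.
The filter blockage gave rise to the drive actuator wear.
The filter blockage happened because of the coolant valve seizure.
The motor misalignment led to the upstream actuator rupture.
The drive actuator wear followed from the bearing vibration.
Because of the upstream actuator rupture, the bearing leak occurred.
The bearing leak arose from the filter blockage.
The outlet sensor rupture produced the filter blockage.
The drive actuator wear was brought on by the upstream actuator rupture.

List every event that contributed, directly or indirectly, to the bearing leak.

the bearing vibration, the coolant valve seizure, the drive actuator wear, the filter blockage, the motor misalignment, the outlet sensor rupture, the upstream actuator rupture

Immediate causes of the bearing leak: the upstream actuator rupture, the filter blockage, the drive actuator wear.
Further upstream: the motor misalignment, the outlet sensor rupture, the bearing vibration, the coolant valve seizure.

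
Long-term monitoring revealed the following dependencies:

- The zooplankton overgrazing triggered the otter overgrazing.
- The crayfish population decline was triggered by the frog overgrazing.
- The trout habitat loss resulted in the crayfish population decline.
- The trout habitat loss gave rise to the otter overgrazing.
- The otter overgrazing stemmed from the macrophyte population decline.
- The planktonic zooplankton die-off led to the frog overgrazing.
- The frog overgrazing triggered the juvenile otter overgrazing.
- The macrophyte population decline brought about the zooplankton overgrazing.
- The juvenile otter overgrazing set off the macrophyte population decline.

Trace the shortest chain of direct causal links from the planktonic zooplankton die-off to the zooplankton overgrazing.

the planktonic zooplankton die-off → the frog overgrazing
the frog overgrazing → the juvenile otter overgrazing
the juvenile otter overgrazing → the macrophyte population decline
the macrophyte population decline → the zooplankton overgrazing
Length: 4 steps.

the planktonic zooplankton die-off → the frog overgrazing → the juvenile otter overgrazing → the macrophyte population decline → the zooplankton overgrazing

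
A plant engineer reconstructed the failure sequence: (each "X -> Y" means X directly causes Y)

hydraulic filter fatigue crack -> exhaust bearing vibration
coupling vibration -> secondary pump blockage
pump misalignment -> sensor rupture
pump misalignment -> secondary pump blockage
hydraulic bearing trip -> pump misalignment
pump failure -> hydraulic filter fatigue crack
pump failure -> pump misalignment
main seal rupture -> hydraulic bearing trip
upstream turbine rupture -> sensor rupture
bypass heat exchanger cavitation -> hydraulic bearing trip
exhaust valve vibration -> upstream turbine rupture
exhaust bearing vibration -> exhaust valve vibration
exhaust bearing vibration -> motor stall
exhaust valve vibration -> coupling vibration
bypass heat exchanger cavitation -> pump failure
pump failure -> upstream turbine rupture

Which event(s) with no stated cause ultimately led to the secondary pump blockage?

the bypass heat exchanger cavitation, the main seal rupture

Tracing upstream from the secondary pump blockage: the secondary pump blockage ← the pump misalignment ← the hydraulic bearing trip ← the bypass heat exchanger cavitation.
A separate upstream branch: the secondary pump blockage ← the pump misalignment ← the hydraulic bearing trip ← the main seal rupture.
Each of those chain origins has no stated cause.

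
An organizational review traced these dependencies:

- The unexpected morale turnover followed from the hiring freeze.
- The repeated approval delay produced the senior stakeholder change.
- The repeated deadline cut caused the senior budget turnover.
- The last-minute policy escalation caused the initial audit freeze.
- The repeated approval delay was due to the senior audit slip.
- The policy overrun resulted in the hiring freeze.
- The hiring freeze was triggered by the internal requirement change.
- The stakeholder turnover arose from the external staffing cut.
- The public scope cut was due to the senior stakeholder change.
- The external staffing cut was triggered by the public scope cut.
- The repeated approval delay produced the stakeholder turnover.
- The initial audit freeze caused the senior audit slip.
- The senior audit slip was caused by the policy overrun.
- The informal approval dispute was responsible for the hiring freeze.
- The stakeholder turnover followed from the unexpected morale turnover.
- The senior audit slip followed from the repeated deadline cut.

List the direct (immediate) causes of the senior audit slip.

the initial audit freeze, the policy overrun, the repeated deadline cut

Upstream contributors include the last-minute policy escalation, but only the initial audit freeze, the policy overrun, the repeated deadline cut feed directly into the senior audit slip.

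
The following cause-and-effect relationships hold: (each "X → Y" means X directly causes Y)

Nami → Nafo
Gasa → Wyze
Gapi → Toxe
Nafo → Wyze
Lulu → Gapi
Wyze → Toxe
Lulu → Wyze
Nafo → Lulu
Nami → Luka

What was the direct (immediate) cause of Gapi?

Upstream contributors include Nami, Nafo, but only Lulu feeds directly into Gapi.

Lulu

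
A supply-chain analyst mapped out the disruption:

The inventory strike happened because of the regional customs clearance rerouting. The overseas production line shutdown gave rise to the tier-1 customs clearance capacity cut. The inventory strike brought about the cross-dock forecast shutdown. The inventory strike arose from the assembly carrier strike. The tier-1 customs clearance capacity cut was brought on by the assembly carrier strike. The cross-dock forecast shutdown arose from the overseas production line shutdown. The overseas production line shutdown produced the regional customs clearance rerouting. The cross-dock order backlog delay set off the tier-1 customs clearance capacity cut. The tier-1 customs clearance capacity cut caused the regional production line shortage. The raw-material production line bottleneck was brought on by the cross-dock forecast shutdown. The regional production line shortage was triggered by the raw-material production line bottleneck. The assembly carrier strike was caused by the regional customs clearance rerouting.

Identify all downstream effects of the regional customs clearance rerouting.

Direct effects: the assembly carrier strike, the inventory strike.
2 steps out: the tier-1 customs clearance capacity cut, the cross-dock forecast shutdown.
3 steps out: the raw-material production line bottleneck, the regional production line shortage.
Not reachable from it: the overseas production line shutdown, the cross-dock order backlog delay.

the assembly carrier strike, the cross-dock forecast shutdown, the inventory strike, the raw-material production line bottleneck, the regional production line shortage, the tier-1 customs clearance capacity cut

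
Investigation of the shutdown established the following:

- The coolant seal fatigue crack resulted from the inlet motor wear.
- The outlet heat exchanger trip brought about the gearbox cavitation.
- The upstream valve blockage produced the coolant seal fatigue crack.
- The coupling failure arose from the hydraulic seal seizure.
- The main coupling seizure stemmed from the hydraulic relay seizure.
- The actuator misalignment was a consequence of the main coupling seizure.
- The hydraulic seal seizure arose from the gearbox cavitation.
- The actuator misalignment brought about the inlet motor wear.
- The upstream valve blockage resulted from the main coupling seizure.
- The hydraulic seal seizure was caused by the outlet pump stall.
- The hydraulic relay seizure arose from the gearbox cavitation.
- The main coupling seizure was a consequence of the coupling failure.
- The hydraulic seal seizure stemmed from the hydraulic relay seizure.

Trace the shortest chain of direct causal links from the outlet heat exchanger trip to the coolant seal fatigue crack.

the outlet heat exchanger trip → the gearbox cavitation
the gearbox cavitation → the hydraulic relay seizure
the hydraulic relay seizure → the main coupling seizure
the main coupling seizure → the upstream valve blockage
the upstream valve blockage → the coolant seal fatigue crack
Length: 5 steps.

the outlet heat exchanger trip → the gearbox cavitation → the hydraulic relay seizure → the main coupling seizure → the upstream valve blockage → the coolant seal fatigue crack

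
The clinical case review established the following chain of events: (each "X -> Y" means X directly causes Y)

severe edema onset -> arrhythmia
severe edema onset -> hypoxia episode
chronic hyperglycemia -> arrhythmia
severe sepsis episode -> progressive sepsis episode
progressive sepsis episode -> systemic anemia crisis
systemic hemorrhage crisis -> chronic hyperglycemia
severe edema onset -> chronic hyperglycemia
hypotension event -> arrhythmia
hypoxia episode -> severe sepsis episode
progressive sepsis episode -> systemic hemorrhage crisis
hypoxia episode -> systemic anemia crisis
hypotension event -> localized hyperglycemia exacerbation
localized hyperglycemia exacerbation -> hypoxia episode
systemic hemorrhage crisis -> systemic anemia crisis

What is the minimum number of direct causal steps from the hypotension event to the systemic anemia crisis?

Shortest chain: the hypotension event → the localized hyperglycemia exacerbation → the hypoxia episode → the systemic anemia crisis.

3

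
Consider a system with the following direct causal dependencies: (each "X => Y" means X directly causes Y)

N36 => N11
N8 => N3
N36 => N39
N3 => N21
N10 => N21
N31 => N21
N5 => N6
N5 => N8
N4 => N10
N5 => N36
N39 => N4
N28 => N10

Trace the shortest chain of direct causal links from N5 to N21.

N5 → N8 → N3 → N21

N5 → N8
N8 → N3
N3 → N21
Length: 3 steps.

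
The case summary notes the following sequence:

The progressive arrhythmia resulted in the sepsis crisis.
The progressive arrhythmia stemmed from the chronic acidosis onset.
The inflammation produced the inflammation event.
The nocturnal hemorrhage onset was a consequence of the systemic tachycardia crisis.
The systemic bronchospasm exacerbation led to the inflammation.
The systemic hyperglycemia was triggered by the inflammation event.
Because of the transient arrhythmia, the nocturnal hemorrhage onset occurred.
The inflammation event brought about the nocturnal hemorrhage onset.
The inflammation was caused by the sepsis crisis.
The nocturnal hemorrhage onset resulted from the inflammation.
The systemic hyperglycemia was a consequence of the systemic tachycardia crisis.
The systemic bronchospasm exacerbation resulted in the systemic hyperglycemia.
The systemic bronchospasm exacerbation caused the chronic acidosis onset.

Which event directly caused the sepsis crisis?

Upstream contributors include the systemic bronchospasm exacerbation, the chronic acidosis onset, but only the progressive arrhythmia feeds directly into the sepsis crisis.

the progressive arrhythmia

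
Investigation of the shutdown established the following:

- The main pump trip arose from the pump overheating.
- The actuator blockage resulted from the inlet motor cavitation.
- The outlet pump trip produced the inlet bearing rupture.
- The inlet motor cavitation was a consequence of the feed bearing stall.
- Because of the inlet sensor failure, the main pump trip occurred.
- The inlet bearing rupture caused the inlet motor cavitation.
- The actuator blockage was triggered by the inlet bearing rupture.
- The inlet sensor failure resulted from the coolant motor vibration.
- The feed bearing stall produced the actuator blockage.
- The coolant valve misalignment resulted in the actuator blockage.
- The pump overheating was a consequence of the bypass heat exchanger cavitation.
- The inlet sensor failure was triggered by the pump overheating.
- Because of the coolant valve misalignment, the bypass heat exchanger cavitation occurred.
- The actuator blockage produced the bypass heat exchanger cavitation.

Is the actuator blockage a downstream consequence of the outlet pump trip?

Yes

There is a causal chain: the outlet pump trip → the inlet bearing rupture → the actuator blockage.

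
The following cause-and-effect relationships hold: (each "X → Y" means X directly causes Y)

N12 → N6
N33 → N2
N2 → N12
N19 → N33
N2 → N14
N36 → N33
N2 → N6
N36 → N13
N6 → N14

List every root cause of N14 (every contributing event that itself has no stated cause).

N19, N36

Tracing upstream from N14: N14 ← N2 ← N33 ← N36.
A separate upstream branch: N14 ← N2 ← N33 ← N19.
Each of those chain origins has no stated cause.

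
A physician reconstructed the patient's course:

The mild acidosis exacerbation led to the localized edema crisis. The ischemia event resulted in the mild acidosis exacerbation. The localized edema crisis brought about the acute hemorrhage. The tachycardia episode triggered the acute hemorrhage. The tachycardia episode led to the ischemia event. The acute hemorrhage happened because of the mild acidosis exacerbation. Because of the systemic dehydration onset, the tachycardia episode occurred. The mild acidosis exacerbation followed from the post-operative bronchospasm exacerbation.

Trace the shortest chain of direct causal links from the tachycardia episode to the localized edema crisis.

the tachycardia episode → the ischemia event → the mild acidosis exacerbation → the localized edema crisis

the tachycardia episode → the ischemia event
the ischemia event → the mild acidosis exacerbation
the mild acidosis exacerbation → the localized edema crisis
Length: 3 steps.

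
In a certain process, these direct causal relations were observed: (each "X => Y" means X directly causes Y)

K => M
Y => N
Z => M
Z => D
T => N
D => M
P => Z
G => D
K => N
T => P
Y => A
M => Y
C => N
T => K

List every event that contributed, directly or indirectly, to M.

D, G, K, P, T, Z

Immediate causes of M: Z, K, D.
Further upstream: T, P, G.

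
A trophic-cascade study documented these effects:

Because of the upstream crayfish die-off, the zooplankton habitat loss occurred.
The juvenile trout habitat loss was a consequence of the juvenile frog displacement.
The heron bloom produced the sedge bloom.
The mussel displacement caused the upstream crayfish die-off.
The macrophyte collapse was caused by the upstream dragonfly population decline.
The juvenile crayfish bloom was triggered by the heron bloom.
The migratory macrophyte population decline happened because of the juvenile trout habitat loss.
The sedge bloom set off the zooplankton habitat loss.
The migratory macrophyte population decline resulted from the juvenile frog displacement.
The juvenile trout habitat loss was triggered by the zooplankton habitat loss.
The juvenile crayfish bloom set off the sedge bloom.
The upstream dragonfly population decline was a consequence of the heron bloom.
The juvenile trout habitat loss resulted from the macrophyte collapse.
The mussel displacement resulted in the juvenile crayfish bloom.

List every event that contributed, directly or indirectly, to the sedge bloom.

the heron bloom, the juvenile crayfish bloom, the mussel displacement

Immediate causes of the sedge bloom: the heron bloom, the juvenile crayfish bloom.
Further upstream: the mussel displacement.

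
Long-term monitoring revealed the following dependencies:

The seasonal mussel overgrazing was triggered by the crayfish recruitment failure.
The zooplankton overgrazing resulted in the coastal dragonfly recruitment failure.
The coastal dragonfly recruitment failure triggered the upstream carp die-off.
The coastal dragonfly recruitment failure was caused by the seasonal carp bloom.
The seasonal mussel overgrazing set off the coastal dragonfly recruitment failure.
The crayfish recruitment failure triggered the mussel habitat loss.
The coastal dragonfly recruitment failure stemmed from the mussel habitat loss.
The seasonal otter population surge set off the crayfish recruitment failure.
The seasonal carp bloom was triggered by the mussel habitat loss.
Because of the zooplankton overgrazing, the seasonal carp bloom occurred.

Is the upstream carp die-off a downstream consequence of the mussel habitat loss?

There is a causal chain: the mussel habitat loss → the coastal dragonfly recruitment failure → the upstream carp die-off.

Yes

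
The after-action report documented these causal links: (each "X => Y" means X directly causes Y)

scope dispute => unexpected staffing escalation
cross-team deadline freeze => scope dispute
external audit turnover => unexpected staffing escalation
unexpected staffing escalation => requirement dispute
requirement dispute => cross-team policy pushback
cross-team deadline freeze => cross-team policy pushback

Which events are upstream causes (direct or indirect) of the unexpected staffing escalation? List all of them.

the cross-team deadline freeze, the external audit turnover, the scope dispute

Immediate causes of the unexpected staffing escalation: the scope dispute, the external audit turnover.
Further upstream: the cross-team deadline freeze.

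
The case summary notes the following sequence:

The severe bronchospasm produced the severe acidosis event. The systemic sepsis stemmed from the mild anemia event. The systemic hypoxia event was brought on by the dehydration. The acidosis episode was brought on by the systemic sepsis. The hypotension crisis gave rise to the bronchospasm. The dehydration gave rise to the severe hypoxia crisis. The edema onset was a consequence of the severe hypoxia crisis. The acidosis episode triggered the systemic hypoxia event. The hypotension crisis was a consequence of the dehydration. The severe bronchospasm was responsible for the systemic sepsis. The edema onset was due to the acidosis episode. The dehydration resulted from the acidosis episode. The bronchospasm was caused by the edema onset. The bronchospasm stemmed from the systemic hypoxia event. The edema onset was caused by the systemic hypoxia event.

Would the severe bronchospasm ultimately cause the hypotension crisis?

Yes

There is a causal chain: the severe bronchospasm → the systemic sepsis → the acidosis episode → the dehydration → the hypotension crisis.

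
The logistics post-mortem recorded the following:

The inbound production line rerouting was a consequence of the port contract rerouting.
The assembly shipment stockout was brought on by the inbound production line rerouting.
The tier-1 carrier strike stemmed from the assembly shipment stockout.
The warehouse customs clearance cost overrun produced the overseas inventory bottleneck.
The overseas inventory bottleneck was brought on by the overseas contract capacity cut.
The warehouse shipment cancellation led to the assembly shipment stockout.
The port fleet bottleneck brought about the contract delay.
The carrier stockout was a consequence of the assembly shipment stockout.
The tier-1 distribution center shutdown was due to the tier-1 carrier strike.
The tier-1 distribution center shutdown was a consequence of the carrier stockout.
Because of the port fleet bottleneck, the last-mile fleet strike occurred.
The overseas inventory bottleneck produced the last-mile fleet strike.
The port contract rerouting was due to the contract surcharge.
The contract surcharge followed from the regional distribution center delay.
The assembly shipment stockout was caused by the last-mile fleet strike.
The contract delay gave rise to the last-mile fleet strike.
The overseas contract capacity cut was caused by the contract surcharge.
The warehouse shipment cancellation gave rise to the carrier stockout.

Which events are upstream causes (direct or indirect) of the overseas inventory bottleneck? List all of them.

Immediate causes of the overseas inventory bottleneck: the warehouse customs clearance cost overrun, the overseas contract capacity cut.
Further upstream: the regional distribution center delay, the contract surcharge.

the contract surcharge, the overseas contract capacity cut, the regional distribution center delay, the warehouse customs clearance cost overrun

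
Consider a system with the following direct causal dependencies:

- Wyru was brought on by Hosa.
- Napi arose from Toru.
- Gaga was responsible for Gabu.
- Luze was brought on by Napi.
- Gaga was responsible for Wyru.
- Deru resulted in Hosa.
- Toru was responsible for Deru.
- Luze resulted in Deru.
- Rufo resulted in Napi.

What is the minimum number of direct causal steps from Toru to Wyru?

3

Shortest chain: Toru → Deru → Hosa → Wyru.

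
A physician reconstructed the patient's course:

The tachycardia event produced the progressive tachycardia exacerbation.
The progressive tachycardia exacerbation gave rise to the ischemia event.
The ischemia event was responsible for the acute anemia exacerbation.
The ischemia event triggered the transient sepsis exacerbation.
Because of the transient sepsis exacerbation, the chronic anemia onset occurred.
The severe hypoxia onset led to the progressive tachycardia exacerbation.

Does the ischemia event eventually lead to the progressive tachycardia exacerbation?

The ischemia event leads to the transient sepsis exacerbation, the chronic anemia onset, the acute anemia exacerbation; the progressive tachycardia exacerbation is not among them.

No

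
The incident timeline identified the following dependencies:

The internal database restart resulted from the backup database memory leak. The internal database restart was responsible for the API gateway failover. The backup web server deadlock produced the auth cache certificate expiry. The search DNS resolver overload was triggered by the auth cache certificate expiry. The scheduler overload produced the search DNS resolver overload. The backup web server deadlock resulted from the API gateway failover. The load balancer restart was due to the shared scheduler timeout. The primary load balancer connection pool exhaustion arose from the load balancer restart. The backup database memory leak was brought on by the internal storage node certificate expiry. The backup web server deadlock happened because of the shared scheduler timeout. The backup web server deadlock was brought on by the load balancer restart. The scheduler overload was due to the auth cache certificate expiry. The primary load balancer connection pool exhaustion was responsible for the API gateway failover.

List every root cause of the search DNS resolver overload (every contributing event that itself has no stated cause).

the internal storage node certificate expiry, the shared scheduler timeout

Tracing upstream from the search DNS resolver overload: the search DNS resolver overload ← the auth cache certificate expiry ← the backup web server deadlock ← the API gateway failover ← the internal database restart ← the backup database memory leak ← the internal storage node certificate expiry.
A separate upstream branch: the search DNS resolver overload ← the auth cache certificate expiry ← the backup web server deadlock ← the shared scheduler timeout.
Each of those chain origins has no stated cause.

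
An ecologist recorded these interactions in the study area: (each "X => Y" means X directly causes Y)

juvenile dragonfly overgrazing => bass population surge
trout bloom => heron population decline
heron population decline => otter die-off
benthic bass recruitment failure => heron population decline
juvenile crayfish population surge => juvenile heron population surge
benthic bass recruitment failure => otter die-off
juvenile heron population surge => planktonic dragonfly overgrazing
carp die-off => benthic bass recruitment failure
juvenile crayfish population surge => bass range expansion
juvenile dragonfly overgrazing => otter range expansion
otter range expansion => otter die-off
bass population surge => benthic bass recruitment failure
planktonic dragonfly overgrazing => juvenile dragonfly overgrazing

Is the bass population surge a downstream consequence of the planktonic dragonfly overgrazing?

There is a causal chain: the planktonic dragonfly overgrazing → the juvenile dragonfly overgrazing → the bass population surge.

Yes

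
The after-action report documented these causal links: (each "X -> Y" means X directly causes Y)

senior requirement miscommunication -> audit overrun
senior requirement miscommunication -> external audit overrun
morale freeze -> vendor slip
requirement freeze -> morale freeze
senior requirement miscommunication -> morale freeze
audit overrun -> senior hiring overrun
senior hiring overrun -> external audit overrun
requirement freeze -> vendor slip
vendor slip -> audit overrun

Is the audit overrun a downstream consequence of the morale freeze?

There is a causal chain: the morale freeze → the vendor slip → the audit overrun.

Yes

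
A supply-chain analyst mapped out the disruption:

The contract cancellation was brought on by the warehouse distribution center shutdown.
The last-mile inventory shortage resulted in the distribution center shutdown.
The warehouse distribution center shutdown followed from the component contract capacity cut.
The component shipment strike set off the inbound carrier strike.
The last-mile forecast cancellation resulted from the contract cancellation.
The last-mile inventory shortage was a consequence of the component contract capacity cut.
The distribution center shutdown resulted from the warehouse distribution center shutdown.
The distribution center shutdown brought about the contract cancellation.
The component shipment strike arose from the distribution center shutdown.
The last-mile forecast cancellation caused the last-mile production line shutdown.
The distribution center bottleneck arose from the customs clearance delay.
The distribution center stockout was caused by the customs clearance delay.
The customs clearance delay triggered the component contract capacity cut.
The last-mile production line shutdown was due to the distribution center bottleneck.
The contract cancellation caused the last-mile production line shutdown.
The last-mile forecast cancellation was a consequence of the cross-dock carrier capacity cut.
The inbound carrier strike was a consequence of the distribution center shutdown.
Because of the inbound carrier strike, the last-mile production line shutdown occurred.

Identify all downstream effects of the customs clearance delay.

Direct effects: the component contract capacity cut, the distribution center stockout, the distribution center bottleneck.
2 steps out: the last-mile inventory shortage, the warehouse distribution center shutdown, the last-mile production line shutdown.
3 steps out: the distribution center shutdown, the contract cancellation.
4 steps out: the component shipment strike, the inbound carrier strike, the last-mile forecast cancellation.
Not reachable from it: the cross-dock carrier capacity cut.

the component contract capacity cut, the component shipment strike, the contract cancellation, the distribution center bottleneck, the distribution center shutdown, the distribution center stockout, the inbound carrier strike, the last-mile forecast cancellation, the last-mile inventory shortage, the last-mile production line shutdown, the warehouse distribution center shutdown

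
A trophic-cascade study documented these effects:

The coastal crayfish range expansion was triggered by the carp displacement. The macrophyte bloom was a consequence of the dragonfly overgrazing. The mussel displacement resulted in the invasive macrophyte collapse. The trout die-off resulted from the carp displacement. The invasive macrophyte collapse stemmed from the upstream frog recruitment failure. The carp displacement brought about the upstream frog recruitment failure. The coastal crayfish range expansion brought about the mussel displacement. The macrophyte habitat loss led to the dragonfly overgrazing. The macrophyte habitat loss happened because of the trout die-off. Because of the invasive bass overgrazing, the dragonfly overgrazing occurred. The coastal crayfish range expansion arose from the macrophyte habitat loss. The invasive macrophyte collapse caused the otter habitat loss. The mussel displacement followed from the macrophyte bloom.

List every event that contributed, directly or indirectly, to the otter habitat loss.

the carp displacement, the coastal crayfish range expansion, the dragonfly overgrazing, the invasive bass overgrazing, the invasive macrophyte collapse, the macrophyte bloom, the macrophyte habitat loss, the mussel displacement, the trout die-off, the upstream frog recruitment failure

Immediate cause of the otter habitat loss: the invasive macrophyte collapse.
Further upstream: the carp displacement, the trout die-off, the upstream frog recruitment failure, the invasive bass overgrazing, the macrophyte habitat loss, the dragonfly overgrazing, the coastal crayfish range expansion, the macrophyte bloom, the mussel displacement.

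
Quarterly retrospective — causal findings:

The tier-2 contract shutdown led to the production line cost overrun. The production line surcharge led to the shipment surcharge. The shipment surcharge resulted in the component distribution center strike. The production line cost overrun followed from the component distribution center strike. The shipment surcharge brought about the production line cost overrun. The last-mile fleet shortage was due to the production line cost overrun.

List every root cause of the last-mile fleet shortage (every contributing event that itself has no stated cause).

the production line surcharge, the tier-2 contract shutdown

Tracing upstream from the last-mile fleet shortage: the last-mile fleet shortage ← the production line cost overrun ← the shipment surcharge ← the production line surcharge.
A separate upstream branch: the last-mile fleet shortage ← the production line cost overrun ← the tier-2 contract shutdown.
Each of those chain origins has no stated cause.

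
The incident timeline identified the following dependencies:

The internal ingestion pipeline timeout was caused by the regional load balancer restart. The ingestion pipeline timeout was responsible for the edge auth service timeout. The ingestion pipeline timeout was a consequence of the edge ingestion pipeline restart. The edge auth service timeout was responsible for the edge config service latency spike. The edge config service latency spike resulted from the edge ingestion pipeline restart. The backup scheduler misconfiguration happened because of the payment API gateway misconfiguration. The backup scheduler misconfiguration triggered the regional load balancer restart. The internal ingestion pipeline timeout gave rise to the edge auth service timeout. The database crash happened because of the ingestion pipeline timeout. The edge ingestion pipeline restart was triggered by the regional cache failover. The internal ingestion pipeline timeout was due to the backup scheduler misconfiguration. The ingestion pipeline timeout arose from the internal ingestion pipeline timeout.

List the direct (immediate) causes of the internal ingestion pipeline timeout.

Upstream contributors include the payment API gateway misconfiguration, but only the backup scheduler misconfiguration, the regional load balancer restart feed directly into the internal ingestion pipeline timeout.

the backup scheduler misconfiguration, the regional load balancer restart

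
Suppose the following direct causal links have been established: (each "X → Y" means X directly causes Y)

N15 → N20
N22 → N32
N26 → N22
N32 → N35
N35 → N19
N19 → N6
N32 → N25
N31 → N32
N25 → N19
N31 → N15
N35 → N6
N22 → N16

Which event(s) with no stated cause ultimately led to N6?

N26, N31

Tracing upstream from N6: N6 ← N35 ← N32 ← N31.
A separate upstream branch: N6 ← N35 ← N32 ← N22 ← N26.
Each of those chain origins has no stated cause.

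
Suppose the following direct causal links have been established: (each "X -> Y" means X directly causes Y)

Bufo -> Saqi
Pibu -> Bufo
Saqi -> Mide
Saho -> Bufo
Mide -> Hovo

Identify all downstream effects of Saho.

Direct effects: Bufo.
2 steps out: Saqi.
3 steps out: Mide.
4 steps out: Hovo.
Not reachable from it: Pibu.

Bufo, Hovo, Mide, Saqi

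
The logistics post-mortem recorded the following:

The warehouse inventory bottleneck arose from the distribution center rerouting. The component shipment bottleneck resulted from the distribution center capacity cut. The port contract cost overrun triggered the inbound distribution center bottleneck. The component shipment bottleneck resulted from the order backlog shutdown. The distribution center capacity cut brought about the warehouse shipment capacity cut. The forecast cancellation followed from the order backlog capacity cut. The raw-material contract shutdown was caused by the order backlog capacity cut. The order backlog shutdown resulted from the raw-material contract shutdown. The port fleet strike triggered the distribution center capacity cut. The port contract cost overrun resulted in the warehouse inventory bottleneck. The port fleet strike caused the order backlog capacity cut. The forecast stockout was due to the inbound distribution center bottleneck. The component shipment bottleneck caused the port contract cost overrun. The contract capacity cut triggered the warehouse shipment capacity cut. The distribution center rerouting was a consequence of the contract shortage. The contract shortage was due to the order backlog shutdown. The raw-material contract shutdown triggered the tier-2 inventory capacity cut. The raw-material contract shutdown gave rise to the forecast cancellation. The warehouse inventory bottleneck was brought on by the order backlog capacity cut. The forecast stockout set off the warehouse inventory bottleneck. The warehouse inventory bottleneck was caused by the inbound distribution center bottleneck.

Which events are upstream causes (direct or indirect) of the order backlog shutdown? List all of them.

Immediate cause of the order backlog shutdown: the raw-material contract shutdown.
Further upstream: the port fleet strike, the order backlog capacity cut.

the order backlog capacity cut, the port fleet strike, the raw-material contract shutdown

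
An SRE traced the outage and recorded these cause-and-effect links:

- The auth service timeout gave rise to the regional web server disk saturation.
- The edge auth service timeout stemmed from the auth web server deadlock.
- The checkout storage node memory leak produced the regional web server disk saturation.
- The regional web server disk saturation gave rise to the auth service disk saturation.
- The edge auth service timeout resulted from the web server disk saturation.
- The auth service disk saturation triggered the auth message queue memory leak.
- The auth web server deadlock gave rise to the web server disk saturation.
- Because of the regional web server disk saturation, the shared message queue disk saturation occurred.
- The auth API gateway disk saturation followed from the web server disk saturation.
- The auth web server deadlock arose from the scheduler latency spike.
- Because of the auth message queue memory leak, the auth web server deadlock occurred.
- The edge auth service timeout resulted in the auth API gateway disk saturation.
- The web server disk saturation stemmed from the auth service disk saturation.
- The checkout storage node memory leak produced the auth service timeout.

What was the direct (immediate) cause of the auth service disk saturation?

Upstream contributors include the checkout storage node memory leak, the auth service timeout, but only the regional web server disk saturation feeds directly into the auth service disk saturation.

the regional web server disk saturation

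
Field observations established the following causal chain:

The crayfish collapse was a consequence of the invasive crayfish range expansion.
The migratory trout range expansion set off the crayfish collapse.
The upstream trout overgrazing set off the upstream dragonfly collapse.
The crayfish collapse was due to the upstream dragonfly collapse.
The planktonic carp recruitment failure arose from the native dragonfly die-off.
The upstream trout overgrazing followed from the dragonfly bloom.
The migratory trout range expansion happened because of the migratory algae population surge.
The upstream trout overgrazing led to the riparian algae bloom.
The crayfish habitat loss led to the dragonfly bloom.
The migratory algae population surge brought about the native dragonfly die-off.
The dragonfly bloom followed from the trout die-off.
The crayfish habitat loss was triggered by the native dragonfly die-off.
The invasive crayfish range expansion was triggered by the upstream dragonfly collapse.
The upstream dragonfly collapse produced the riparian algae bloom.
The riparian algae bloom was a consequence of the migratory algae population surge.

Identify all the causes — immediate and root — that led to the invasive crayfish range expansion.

Immediate cause of the invasive crayfish range expansion: the upstream dragonfly collapse.
Further upstream: the migratory algae population surge, the native dragonfly die-off, the crayfish habitat loss, the dragonfly bloom, the upstream trout overgrazing, the trout die-off.

the crayfish habitat loss, the dragonfly bloom, the migratory algae population surge, the native dragonfly die-off, the trout die-off, the upstream dragonfly collapse, the upstream trout overgrazing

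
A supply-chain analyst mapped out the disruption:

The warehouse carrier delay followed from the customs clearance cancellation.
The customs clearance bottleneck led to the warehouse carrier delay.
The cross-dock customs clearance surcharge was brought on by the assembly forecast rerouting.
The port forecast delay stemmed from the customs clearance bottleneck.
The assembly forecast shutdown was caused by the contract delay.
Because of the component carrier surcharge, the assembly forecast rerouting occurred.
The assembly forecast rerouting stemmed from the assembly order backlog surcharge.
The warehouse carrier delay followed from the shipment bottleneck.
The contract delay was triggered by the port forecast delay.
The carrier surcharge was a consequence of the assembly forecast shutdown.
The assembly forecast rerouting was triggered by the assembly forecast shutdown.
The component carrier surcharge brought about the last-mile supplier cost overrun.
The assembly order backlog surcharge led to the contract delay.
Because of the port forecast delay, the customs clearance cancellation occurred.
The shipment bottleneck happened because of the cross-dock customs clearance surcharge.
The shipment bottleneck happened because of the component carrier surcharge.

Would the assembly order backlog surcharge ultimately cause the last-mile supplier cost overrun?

The assembly order backlog surcharge leads to the contract delay, the assembly forecast shutdown, the assembly forecast rerouting, the cross-dock customs clearance surcharge, the shipment bottleneck, the carrier surcharge, the warehouse carrier delay; the last-mile supplier cost overrun is not among them.

No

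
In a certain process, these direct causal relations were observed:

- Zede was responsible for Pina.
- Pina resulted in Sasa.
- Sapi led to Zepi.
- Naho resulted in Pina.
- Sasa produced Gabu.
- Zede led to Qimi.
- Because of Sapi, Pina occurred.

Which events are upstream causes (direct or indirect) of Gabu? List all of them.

Immediate cause of Gabu: Sasa.
Further upstream: Zede, Sapi, Naho, Pina.

Naho, Pina, Sapi, Sasa, Zede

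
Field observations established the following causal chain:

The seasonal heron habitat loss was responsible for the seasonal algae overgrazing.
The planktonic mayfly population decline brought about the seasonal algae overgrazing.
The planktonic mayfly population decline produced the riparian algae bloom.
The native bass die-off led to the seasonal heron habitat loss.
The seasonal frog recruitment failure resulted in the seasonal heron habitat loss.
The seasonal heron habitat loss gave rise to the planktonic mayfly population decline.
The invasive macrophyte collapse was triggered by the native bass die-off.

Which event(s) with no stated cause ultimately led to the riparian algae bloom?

Tracing upstream from the riparian algae bloom: the riparian algae bloom ← the planktonic mayfly population decline ← the seasonal heron habitat loss ← the native bass die-off.
A separate upstream branch: the riparian algae bloom ← the planktonic mayfly population decline ← the seasonal heron habitat loss ← the seasonal frog recruitment failure.
Each of those chain origins has no stated cause.

the native bass die-off, the seasonal frog recruitment failure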